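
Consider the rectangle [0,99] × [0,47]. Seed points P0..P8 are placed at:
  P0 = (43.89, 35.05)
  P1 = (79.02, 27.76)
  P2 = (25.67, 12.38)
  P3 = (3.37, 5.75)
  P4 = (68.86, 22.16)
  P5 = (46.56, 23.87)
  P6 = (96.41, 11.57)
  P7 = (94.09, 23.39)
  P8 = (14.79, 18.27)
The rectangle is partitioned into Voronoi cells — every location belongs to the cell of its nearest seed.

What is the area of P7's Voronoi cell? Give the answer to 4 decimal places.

Area of P7's cell: 321.6312

1. box [0,99]×[0,47]: [(0, 0) (99, 0) (99, 47) (0, 47)]
2. ⊥bis P7·P0 via (68.99,29.22): [(62.203, 0) (99, 0) (99, 47) (73.1198, 47)]  |A|=1472.9137
3. ⊥bis P7·P1 via (86.555,25.575): [(79.1388, 0) (99, 0) (99, 47) (92.7678, 47)]  |A|=613.1953
4. ⊥bis P7·P2 via (59.88,17.885): [(79.1388, 0) (99, 0) (99, 47) (92.7678, 47)]  |A|=613.1953
5. ⊥bis P7·P3 via (48.73,14.57): [(79.1388, 0) (99, 0) (99, 47) (92.7678, 47)]  |A|=613.1953
6. ⊥bis P7·P4 via (81.475,22.775): [(82.0893, 10.1749) (82.5853, 0) (99, 0) (99, 47) (92.7678, 47)]  |A|=595.6611
7. ⊥bis P7·P5 via (70.325,23.63): [(82.0893, 10.1749) (82.5853, 0) (99, 0) (99, 47) (92.7678, 47)]  |A|=595.6611
8. ⊥bis P7·P6 via (95.25,17.48): [(83.5412, 15.1818) (99, 18.216) (99, 47) (92.7678, 47)]  |A|=321.6312
9. ⊥bis P7·P8 via (54.44,20.83): [(83.5412, 15.1818) (99, 18.216) (99, 47) (92.7678, 47)]  |A|=321.6312
10. canonical 4-gon: [(83.5412, 15.1818) (99, 18.216) (99, 47) (92.7678, 47)]
11. shoelace: 321.6312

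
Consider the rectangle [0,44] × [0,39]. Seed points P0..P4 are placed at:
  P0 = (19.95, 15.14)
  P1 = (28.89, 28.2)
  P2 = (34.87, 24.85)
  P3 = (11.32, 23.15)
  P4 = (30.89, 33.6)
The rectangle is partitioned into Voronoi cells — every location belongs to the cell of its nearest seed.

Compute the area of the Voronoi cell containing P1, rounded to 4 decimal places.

1. box [0,44]×[0,39]: [(0, 0) (44, 0) (44, 39) (0, 39)]
2. ⊥bis P1·P0 via (24.42,21.67): [(0, 38.3863) (44, 8.2668) (44, 39) (0, 39)]  |A|=689.6309
3. ⊥bis P1·P2 via (31.88,26.525): [(0, 38.3863) (27.8463, 19.3246) (38.8685, 39) (0, 39)]  |A|=390.9219
4. ⊥bis P1·P3 via (20.105,25.675): [(20.4812, 24.3663) (27.8463, 19.3246) (38.8685, 39) (16.2751, 39)]  |A|=265.5544
5. ⊥bis P1·P4 via (29.89,30.9): [(17.2586, 35.5783) (20.4812, 24.3663) (27.8463, 19.3246) (33.5678, 29.5379)]  |A|=133.7311
6. canonical 4-gon: [(17.2586, 35.5783) (20.4812, 24.3663) (27.8463, 19.3246) (33.5678, 29.5379)]
7. shoelace: 133.7311

Area of P1's cell: 133.7311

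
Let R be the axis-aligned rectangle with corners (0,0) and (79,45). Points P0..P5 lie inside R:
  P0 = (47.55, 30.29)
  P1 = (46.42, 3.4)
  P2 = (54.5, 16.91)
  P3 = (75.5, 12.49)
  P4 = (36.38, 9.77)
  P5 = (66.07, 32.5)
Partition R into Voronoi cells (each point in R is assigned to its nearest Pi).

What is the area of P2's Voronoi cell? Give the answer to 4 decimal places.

1. box [0,79]×[0,45]: [(0, 0) (79, 0) (79, 45) (0, 45)]
2. ⊥bis P2·P0 via (51.025,23.6): [(5.5908, 0) (79, 0) (79, 38.1311)]  |A|=1399.588
3. ⊥bis P2·P1 via (50.46,10.155): [(38.6914, 17.1935) (67.4395, 0) (79, 0) (79, 38.1311)]  |A|=867.8894
4. ⊥bis P2·P3 via (65,14.7): [(68.8186, 32.8426) (38.6914, 17.1935) (62.5247, 2.9394)]  |A|=401.2022
5. ⊥bis P2·P4 via (45.44,13.34): [(68.8186, 32.8426) (43.0329, 19.4487) (45.5342, 13.101) (62.5247, 2.9394)]  |A|=384.6025
6. ⊥bis P2·P5 via (60.285,24.705): [(66.1843, 20.3269) (57.3482, 26.8845) (43.0329, 19.4487) (45.5342, 13.101) (62.5247, 2.9394)]  |A|=320.6704
7. canonical 5-gon: [(66.1843, 20.3269) (57.3482, 26.8845) (43.0329, 19.4487) (45.5342, 13.101) (62.5247, 2.9394)]
8. shoelace: 320.6704

Area of P2's cell: 320.6704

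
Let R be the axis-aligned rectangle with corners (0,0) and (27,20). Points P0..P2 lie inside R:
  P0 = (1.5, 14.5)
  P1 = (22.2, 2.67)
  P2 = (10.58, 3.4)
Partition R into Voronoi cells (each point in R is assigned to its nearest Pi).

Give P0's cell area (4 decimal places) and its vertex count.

Area of P0's cell: 155.2367 (4 vertices)

1. box [0,27]×[0,20]: [(0, 0) (27, 0) (27, 20) (0, 20)]
2. ⊥bis P0·P1 via (11.85,8.585): [(0, 0) (6.9437, 0) (18.3736, 20) (0, 20)]  |A|=253.1734
3. ⊥bis P0·P2 via (6.04,8.95): [(0, 4.0092) (17.3424, 18.1956) (18.3736, 20) (0, 20)]  |A|=155.2367
4. canonical 4-gon: [(0, 4.0092) (17.3424, 18.1956) (18.3736, 20) (0, 20)]
5. shoelace: 155.2367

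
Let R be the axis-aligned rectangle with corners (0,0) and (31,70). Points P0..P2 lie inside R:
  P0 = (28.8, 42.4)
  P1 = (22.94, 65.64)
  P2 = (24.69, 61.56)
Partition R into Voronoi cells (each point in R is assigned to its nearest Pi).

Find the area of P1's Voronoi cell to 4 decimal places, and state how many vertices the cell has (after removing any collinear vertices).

Area of P1's cell: 308.9610 (4 vertices)

1. box [0,31]×[0,70]: [(0, 0) (31, 0) (31, 70) (0, 70)]
2. ⊥bis P1·P0 via (25.87,54.02): [(0, 47.4968) (31, 55.3135) (31, 70) (0, 70)]  |A|=576.4391
3. ⊥bis P1·P2 via (23.815,63.6): [(0, 53.3852) (31, 66.6818) (31, 70) (0, 70)]  |A|=308.961
4. canonical 4-gon: [(0, 53.3852) (31, 66.6818) (31, 70) (0, 70)]
5. shoelace: 308.961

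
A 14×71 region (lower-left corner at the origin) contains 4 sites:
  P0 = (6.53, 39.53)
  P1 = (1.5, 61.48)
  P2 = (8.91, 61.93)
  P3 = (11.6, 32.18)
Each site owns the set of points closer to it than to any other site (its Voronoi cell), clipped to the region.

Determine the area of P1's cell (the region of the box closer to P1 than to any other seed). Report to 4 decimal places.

1. box [0,14]×[0,71]: [(0, 0) (14, 0) (14, 71) (0, 71)]
2. ⊥bis P1·P0 via (4.015,50.505): [(0, 49.5849) (14, 52.7931) (14, 71) (0, 71)]  |A|=277.3535
3. ⊥bis P1·P2 via (5.205,61.705): [(0, 49.5849) (5.8595, 50.9277) (4.6405, 71) (0, 71)]  |A|=109.3138
4. ⊥bis P1·P3 via (6.55,46.83): [(0, 49.5849) (5.8595, 50.9277) (4.6405, 71) (0, 71)]  |A|=109.3138
5. canonical 4-gon: [(0, 49.5849) (5.8595, 50.9277) (4.6405, 71) (0, 71)]
6. shoelace: 109.3138

Area of P1's cell: 109.3138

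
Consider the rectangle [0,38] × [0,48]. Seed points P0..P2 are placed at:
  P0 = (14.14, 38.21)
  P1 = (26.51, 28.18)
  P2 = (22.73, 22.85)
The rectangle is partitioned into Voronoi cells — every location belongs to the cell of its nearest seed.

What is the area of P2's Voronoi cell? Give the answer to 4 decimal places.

Area of P2's cell: 916.9197

1. box [0,38]×[0,48]: [(0, 0) (38, 0) (38, 48) (0, 48)]
2. ⊥bis P2·P0 via (18.435,30.53): [(0, 20.2203) (0, 0) (38, 0) (38, 41.4716)]  |A|=1172.147
3. ⊥bis P2·P1 via (24.62,25.515): [(17.9394, 30.2528) (0, 20.2203) (0, 0) (38, 0) (38, 16.026)]  |A|=916.9197
4. canonical 5-gon: [(17.9394, 30.2528) (0, 20.2203) (0, 0) (38, 0) (38, 16.026)]
5. shoelace: 916.9197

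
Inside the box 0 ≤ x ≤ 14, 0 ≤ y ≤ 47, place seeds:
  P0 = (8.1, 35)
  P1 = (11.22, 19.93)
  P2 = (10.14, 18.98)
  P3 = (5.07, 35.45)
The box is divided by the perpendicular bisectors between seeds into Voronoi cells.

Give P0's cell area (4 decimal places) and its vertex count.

Area of P0's cell: 138.9867 (4 vertices)

1. box [0,14]×[0,47]: [(0, 0) (14, 0) (14, 47) (0, 47)]
2. ⊥bis P0·P1 via (9.66,27.465): [(0, 25.4651) (14, 28.3635) (14, 47) (0, 47)]  |A|=281.1999
3. ⊥bis P0·P2 via (9.12,26.99): [(0, 25.8287) (4.5625, 26.4096) (14, 28.3635) (14, 47) (0, 47)]  |A|=280.3705
4. ⊥bis P0·P3 via (6.585,35.225): [(5.2984, 26.562) (14, 28.3635) (14, 47) (8.3338, 47)]  |A|=138.9867
5. canonical 4-gon: [(5.2984, 26.562) (14, 28.3635) (14, 47) (8.3338, 47)]
6. shoelace: 138.9867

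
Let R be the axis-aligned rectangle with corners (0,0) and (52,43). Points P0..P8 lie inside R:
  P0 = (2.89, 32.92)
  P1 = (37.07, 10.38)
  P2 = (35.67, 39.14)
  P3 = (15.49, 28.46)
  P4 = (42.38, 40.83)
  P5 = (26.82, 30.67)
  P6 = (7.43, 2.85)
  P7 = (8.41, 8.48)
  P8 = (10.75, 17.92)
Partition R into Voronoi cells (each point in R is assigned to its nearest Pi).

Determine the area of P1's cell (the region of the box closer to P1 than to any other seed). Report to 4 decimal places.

1. box [0,52]×[0,43]: [(0, 0) (52, 0) (52, 43) (0, 43)]
2. ⊥bis P1·P0 via (19.98,21.65): [(5.7029, 0) (52, 0) (52, 43) (34.0593, 43)]  |A|=1381.1135
3. ⊥bis P1·P2 via (36.37,24.76): [(21.5553, 24.0388) (5.7029, 0) (52, 0) (52, 25.5208)]  |A|=944.9512
4. ⊥bis P1·P3 via (26.28,19.42): [(30.5151, 24.475) (10.0097, 0) (52, 0) (52, 25.5208)]  |A|=788.0124
5. ⊥bis P1·P4 via (39.725,25.605): [(42.781, 25.0721) (30.5151, 24.475) (10.0097, 0) (52, 0) (52, 23.4644)]  |A|=778.5334
6. ⊥bis P1·P5 via (31.945,20.525): [(42.781, 25.0721) (40.7503, 24.9732) (23.728, 16.374) (10.0097, 0) (52, 0) (52, 23.4644)]  |A|=738.7665
7. ⊥bis P1·P6 via (22.25,6.615): [(42.781, 25.0721) (40.7503, 24.9732) (23.728, 16.374) (20.6915, 12.7497) (23.9305, 0) (52, 0) (52, 23.4644)]  |A|=650.0234
8. ⊥bis P1·P7 via (22.74,9.43): [(42.781, 25.0721) (40.7503, 24.9732) (23.728, 16.374) (22.3859, 14.772) (23.1655, 3.0112) (23.9305, 0) (52, 0) (52, 23.4644)]  |A|=639.2716
9. ⊥bis P1·P8 via (23.91,14.15): [(42.781, 25.0721) (40.7503, 24.9732) (24.6857, 16.8578) (22.7058, 9.9464) (23.1655, 3.0112) (23.9305, 0) (52, 0) (52, 23.4644)]  |A|=632.9464
10. canonical 8-gon: [(42.781, 25.0721) (40.7503, 24.9732) (24.6857, 16.8578) (22.7058, 9.9464) (23.1655, 3.0112) (23.9305, 0) (52, 0) (52, 23.4644)]
11. shoelace: 632.9464

Area of P1's cell: 632.9464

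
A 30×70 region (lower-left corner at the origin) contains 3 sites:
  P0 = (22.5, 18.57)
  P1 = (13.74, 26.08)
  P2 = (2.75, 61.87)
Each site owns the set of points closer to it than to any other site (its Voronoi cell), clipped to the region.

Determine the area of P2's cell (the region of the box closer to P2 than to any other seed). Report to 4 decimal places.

1. box [0,30]×[0,70]: [(0, 0) (30, 0) (30, 70) (0, 70)]
2. ⊥bis P2·P0 via (12.625,40.22): [(0, 34.4615) (30, 48.1451) (30, 70) (0, 70)]  |A|=860.9014
3. ⊥bis P2·P1 via (8.245,43.975): [(0, 41.4432) (30, 50.6553) (30, 70) (0, 70)]  |A|=718.5225
4. canonical 4-gon: [(0, 41.4432) (30, 50.6553) (30, 70) (0, 70)]
5. shoelace: 718.5225

Area of P2's cell: 718.5225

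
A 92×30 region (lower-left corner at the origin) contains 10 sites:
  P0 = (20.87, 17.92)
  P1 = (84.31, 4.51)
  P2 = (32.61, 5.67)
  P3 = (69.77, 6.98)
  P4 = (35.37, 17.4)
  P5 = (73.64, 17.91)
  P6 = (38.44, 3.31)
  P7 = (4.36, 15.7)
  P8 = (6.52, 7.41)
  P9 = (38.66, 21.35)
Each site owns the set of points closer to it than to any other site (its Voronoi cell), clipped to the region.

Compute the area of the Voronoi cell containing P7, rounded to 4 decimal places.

Area of P7's cell: 218.8800

1. box [0,92]×[0,30]: [(0, 0) (92, 0) (92, 30) (0, 30)]
2. ⊥bis P7·P0 via (12.615,16.81): [(0, 0) (14.8753, 0) (10.8414, 30) (0, 30)]  |A|=385.7514
3. ⊥bis P7·P1 via (44.335,10.105): [(0, 0) (14.8753, 0) (10.8414, 30) (0, 30)]  |A|=385.7514
4. ⊥bis P7·P2 via (18.485,10.685): [(0, 0) (14.6914, 0) (14.8248, 0.3759) (10.8414, 30) (0, 30)]  |A|=385.7168
5. ⊥bis P7·P3 via (37.065,11.34): [(0, 0) (14.6914, 0) (14.8248, 0.3759) (10.8414, 30) (0, 30)]  |A|=385.7168
6. ⊥bis P7·P4 via (19.865,16.55): [(0, 0) (14.6914, 0) (14.8248, 0.3759) (10.8414, 30) (0, 30)]  |A|=385.7168
7. ⊥bis P7·P5 via (39,16.805): [(0, 0) (14.6914, 0) (14.8248, 0.3759) (10.8414, 30) (0, 30)]  |A|=385.7168
8. ⊥bis P7·P6 via (21.4,9.505): [(0, 0) (14.6914, 0) (14.8248, 0.3759) (10.8414, 30) (0, 30)]  |A|=385.7168
9. ⊥bis P7·P8 via (5.44,11.555): [(0, 10.1376) (13.0548, 13.5391) (10.8414, 30) (0, 30)]  |A|=218.88
10. ⊥bis P7·P9 via (21.51,18.525): [(0, 10.1376) (13.0548, 13.5391) (10.8414, 30) (0, 30)]  |A|=218.88
11. canonical 4-gon: [(0, 10.1376) (13.0548, 13.5391) (10.8414, 30) (0, 30)]
12. shoelace: 218.88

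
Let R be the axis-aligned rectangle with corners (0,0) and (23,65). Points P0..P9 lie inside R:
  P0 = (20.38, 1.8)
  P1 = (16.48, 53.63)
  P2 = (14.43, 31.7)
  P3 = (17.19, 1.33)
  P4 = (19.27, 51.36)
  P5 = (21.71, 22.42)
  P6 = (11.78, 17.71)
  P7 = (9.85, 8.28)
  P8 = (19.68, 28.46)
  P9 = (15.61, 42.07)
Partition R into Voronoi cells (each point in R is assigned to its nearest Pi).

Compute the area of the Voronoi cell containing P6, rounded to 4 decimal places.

1. box [0,23]×[0,65]: [(0, 0) (23, 0) (23, 65) (0, 65)]
2. ⊥bis P6·P0 via (16.08,9.755): [(0, 1.0631) (23, 13.4955) (23, 65) (0, 65)]  |A|=1327.5755
3. ⊥bis P6·P1 via (14.13,35.67): [(0, 37.5189) (0, 1.0631) (23, 13.4955) (23, 34.5094)]  |A|=660.9004
4. ⊥bis P6·P2 via (13.105,24.705): [(0, 27.1874) (0, 1.0631) (23, 13.4955) (23, 22.8307)]  |A|=407.783
5. ⊥bis P6·P3 via (14.485,9.52): [(0, 27.1874) (0, 4.7359) (17.4678, 10.5052) (23, 13.4955) (23, 22.8307)]  |A|=375.7054
6. ⊥bis P6·P4 via (15.525,34.535): [(0, 27.1874) (0, 4.7359) (17.4678, 10.5052) (23, 13.4955) (23, 22.8307)]  |A|=375.7054
7. ⊥bis P6·P5 via (16.745,20.065): [(14.6862, 24.4055) (0, 27.1874) (0, 4.7359) (17.4678, 10.5052) (20.5016, 12.1451)]  |A|=317.6577
8. ⊥bis P6·P7 via (10.815,12.995): [(14.6862, 24.4055) (0, 27.1874) (0, 15.2085) (18.9818, 11.3235) (20.5016, 12.1451)]  |A|=215.4832
9. ⊥bis P6·P8 via (15.73,23.085): [(15.0892, 23.5559) (13.6716, 24.5977) (0, 27.1874) (0, 15.2085) (18.9818, 11.3235) (20.5016, 12.1451)]  |A|=215.091
10. ⊥bis P6·P9 via (13.695,29.89): [(15.0892, 23.5559) (13.6716, 24.5977) (0, 27.1874) (0, 15.2085) (18.9818, 11.3235) (20.5016, 12.1451)]  |A|=215.091
11. canonical 6-gon: [(15.0892, 23.5559) (13.6716, 24.5977) (0, 27.1874) (0, 15.2085) (18.9818, 11.3235) (20.5016, 12.1451)]
12. shoelace: 215.091

Area of P6's cell: 215.0910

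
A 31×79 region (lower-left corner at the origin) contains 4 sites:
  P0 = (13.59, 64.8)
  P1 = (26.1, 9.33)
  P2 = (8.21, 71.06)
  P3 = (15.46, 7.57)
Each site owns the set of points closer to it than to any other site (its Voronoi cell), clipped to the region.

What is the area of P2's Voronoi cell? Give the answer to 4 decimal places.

Area of P2's cell: 243.0118

1. box [0,31]×[0,79]: [(0, 0) (31, 0) (31, 79) (0, 79)]
2. ⊥bis P2·P0 via (10.9,67.93): [(0, 58.5623) (23.7807, 79) (0, 79)]  |A|=243.0118
3. ⊥bis P2·P1 via (17.155,40.195): [(0, 58.5623) (23.7807, 79) (0, 79)]  |A|=243.0118
4. ⊥bis P2·P3 via (11.835,39.315): [(0, 58.5623) (23.7807, 79) (0, 79)]  |A|=243.0118
5. canonical 3-gon: [(0, 58.5623) (23.7807, 79) (0, 79)]
6. shoelace: 243.0118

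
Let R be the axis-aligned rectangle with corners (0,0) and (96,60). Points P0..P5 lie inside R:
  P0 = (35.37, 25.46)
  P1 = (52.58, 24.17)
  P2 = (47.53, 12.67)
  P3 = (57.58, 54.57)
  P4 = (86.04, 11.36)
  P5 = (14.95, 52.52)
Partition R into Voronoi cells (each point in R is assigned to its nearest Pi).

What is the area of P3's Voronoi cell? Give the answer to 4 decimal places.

1. box [0,96]×[0,60]: [(0, 0) (96, 0) (96, 60) (0, 60)]
2. ⊥bis P3·P0 via (46.475,40.015): [(96, 2.229) (96, 60) (20.2812, 60)]  |A|=2187.1739
3. ⊥bis P3·P1 via (55.08,39.37): [(45.1879, 40.997) (96, 32.6397) (96, 60) (20.2812, 60)]  |A|=1414.558
4. ⊥bis P3·P2 via (52.555,33.62): [(45.1879, 40.997) (96, 32.6397) (96, 60) (20.2812, 60)]  |A|=1414.558
5. ⊥bis P3·P4 via (71.81,32.965): [(45.1879, 40.997) (76.2484, 35.8883) (96, 48.8976) (96, 60) (20.2812, 60)]  |A|=1253.999
6. ⊥bis P3·P5 via (36.265,53.545): [(36.5515, 47.5863) (45.1879, 40.997) (76.2484, 35.8883) (96, 48.8976) (96, 60) (35.9546, 60)]  |A|=1156.7167
7. canonical 6-gon: [(36.5515, 47.5863) (45.1879, 40.997) (76.2484, 35.8883) (96, 48.8976) (96, 60) (35.9546, 60)]
8. shoelace: 1156.7167

Area of P3's cell: 1156.7167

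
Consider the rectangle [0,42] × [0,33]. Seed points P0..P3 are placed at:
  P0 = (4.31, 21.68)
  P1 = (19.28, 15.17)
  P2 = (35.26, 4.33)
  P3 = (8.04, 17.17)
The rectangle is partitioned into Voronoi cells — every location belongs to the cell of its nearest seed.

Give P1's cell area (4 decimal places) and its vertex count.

1. box [0,42]×[0,33]: [(0, 0) (42, 0) (42, 33) (0, 33)]
2. ⊥bis P1·P0 via (11.795,18.425): [(3.7825, 0) (42, 0) (42, 33) (18.1332, 33)]  |A|=1024.3901
3. ⊥bis P1·P2 via (27.27,9.75): [(3.7825, 0) (20.6561, 0) (42, 31.4645) (42, 33) (18.1332, 33)]  |A|=688.6024
4. ⊥bis P1·P3 via (13.66,16.17): [(15.6307, 27.2453) (10.7828, 0) (20.6561, 0) (42, 31.4645) (42, 33) (18.1332, 33)]  |A|=593.2403
5. canonical 6-gon: [(15.6307, 27.2453) (10.7828, 0) (20.6561, 0) (42, 31.4645) (42, 33) (18.1332, 33)]
6. shoelace: 593.2403

Area of P1's cell: 593.2403 (6 vertices)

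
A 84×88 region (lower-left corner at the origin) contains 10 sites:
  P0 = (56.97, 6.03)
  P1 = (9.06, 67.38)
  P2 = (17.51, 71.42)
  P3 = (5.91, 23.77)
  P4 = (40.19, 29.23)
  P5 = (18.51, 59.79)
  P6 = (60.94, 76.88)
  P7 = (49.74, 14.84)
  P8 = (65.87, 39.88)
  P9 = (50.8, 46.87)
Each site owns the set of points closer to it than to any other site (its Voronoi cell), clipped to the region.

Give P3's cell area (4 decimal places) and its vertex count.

1. box [0,84]×[0,88]: [(0, 0) (84, 0) (84, 88) (0, 88)]
2. ⊥bis P3·P0 via (31.44,14.9): [(0, 0) (26.2632, 0) (56.8375, 88) (0, 88)]  |A|=3656.43
3. ⊥bis P3·P1 via (7.485,45.575): [(0, 46.1157) (0, 0) (26.2632, 0) (41.2502, 43.1361)]  |A|=1517.5864
4. ⊥bis P3·P2 via (11.71,47.595): [(25.2908, 44.2889) (0, 46.1157) (0, 0) (26.2632, 0) (40.3749, 40.6168)]  |A|=1496.9783
5. ⊥bis P3·P4 via (23.05,26.5): [(20.1576, 44.6596) (0, 46.1157) (0, 0) (26.2632, 0) (26.9541, 1.9885)]  |A|=1072.7412
6. ⊥bis P3·P5 via (12.21,41.78): [(21.1123, 38.6659) (0, 46.0511) (0, 0) (26.2632, 0) (26.9541, 1.9885)]  |A|=1012.3458
7. ⊥bis P3·P6 via (33.425,50.325): [(21.1123, 38.6659) (0, 46.0511) (0, 0) (26.2632, 0) (26.9541, 1.9885)]  |A|=1012.3458
8. ⊥bis P3·P7 via (27.825,19.305): [(25.7882, 9.3082) (21.1123, 38.6659) (0, 46.0511) (0, 0) (23.8918, 0)]  |A|=997.621
9. ⊥bis P3·P8 via (35.89,31.825): [(25.7882, 9.3082) (21.1123, 38.6659) (0, 46.0511) (0, 0) (23.8918, 0)]  |A|=997.621
10. ⊥bis P3·P9 via (28.355,35.32): [(25.7882, 9.3082) (21.1123, 38.6659) (0, 46.0511) (0, 0) (23.8918, 0)]  |A|=997.621
11. canonical 5-gon: [(25.7882, 9.3082) (21.1123, 38.6659) (0, 46.0511) (0, 0) (23.8918, 0)]
12. shoelace: 997.621

Area of P3's cell: 997.6210 (5 vertices)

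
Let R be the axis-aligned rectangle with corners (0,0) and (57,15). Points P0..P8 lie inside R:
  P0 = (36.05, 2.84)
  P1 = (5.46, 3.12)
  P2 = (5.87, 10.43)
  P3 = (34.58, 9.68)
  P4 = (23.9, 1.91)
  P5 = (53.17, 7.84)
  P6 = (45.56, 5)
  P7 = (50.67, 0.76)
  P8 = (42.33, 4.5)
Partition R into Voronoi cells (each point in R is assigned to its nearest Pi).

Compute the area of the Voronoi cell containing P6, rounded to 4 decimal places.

Area of P6's cell: 65.6777

1. box [0,57]×[0,15]: [(0, 0) (57, 0) (57, 15) (0, 15)]
2. ⊥bis P6·P0 via (40.805,3.92): [(41.6953, 0) (57, 0) (57, 15) (38.2884, 15)]  |A|=255.1218
3. ⊥bis P6·P1 via (25.51,4.06): [(41.6953, 0) (57, 0) (57, 15) (38.2884, 15)]  |A|=255.1218
4. ⊥bis P6·P2 via (25.715,7.715): [(41.6953, 0) (57, 0) (57, 15) (38.2884, 15)]  |A|=255.1218
5. ⊥bis P6·P3 via (40.07,7.34): [(40.0427, 7.276) (41.6953, 0) (57, 0) (57, 15) (43.3349, 15)]  |A|=235.6323
6. ⊥bis P6·P4 via (34.73,3.455): [(40.0427, 7.276) (41.6953, 0) (57, 0) (57, 15) (43.3349, 15)]  |A|=235.6323
7. ⊥bis P6·P5 via (49.365,6.42): [(40.0427, 7.276) (41.6953, 0) (51.7609, 0) (46.163, 15) (43.3349, 15)]  |A|=115.0616
8. ⊥bis P6·P7 via (48.115,2.88): [(40.0427, 7.276) (41.6953, 0) (45.7253, 0) (49.8885, 5.0174) (46.163, 15) (43.3349, 15)]  |A|=99.9203
9. ⊥bis P6·P8 via (43.945,4.75): [(42.6185, 13.3192) (44.6803, 0) (45.7253, 0) (49.8885, 5.0174) (46.163, 15) (43.3349, 15)]  |A|=65.6777
10. canonical 6-gon: [(42.6185, 13.3192) (44.6803, 0) (45.7253, 0) (49.8885, 5.0174) (46.163, 15) (43.3349, 15)]
11. shoelace: 65.6777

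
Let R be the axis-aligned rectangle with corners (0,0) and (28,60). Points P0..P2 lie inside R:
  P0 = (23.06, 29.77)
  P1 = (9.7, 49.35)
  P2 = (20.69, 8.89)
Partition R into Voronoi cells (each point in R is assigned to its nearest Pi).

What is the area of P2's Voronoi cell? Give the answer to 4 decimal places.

Area of P2's cell: 566.2680

1. box [0,28]×[0,60]: [(0, 0) (28, 0) (28, 60) (0, 60)]
2. ⊥bis P2·P0 via (21.875,19.33): [(0, 21.8129) (0, 0) (28, 0) (28, 18.6348)]  |A|=566.268
3. ⊥bis P2·P1 via (15.195,29.12): [(0, 21.8129) (0, 0) (28, 0) (28, 18.6348)]  |A|=566.268
4. canonical 4-gon: [(0, 21.8129) (0, 0) (28, 0) (28, 18.6348)]
5. shoelace: 566.268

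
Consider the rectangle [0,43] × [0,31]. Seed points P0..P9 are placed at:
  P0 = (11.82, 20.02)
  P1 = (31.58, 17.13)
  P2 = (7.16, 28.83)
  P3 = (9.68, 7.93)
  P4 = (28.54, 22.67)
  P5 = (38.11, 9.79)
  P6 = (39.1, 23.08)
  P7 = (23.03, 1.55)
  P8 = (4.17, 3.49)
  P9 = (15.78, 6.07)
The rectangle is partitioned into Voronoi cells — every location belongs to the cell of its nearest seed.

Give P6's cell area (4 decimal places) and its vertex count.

1. box [0,43]×[0,31]: [(0, 0) (43, 0) (43, 31) (0, 31)]
2. ⊥bis P6·P0 via (25.46,21.55): [(27.8773, 0) (43, 0) (43, 31) (24.4, 31)]  |A|=522.7025
3. ⊥bis P6·P1 via (35.34,20.105): [(43, 10.4238) (43, 31) (26.7196, 31)]  |A|=167.4942
4. ⊥bis P6·P2 via (23.13,25.955): [(43, 10.4238) (43, 31) (26.7196, 31)]  |A|=167.4942
5. ⊥bis P6·P3 via (24.39,15.505): [(43, 10.4238) (43, 31) (26.7196, 31)]  |A|=167.4942
6. ⊥bis P6·P4 via (33.82,22.875): [(33.8547, 21.9823) (43, 10.4238) (43, 31) (33.5045, 31)]  |A|=136.902
7. ⊥bis P6·P5 via (38.605,16.435): [(33.8547, 21.9823) (38.2212, 16.4636) (43, 16.1076) (43, 31) (33.5045, 31)]  |A|=123.321
8. ⊥bis P6·P7 via (31.065,12.315): [(33.8547, 21.9823) (38.2212, 16.4636) (43, 16.1076) (43, 31) (33.5045, 31)]  |A|=123.321
9. ⊥bis P6·P8 via (21.635,13.285): [(33.8547, 21.9823) (38.2212, 16.4636) (43, 16.1076) (43, 31) (33.5045, 31)]  |A|=123.321
10. ⊥bis P6·P9 via (27.44,14.575): [(33.8547, 21.9823) (38.2212, 16.4636) (43, 16.1076) (43, 31) (33.5045, 31)]  |A|=123.321
11. canonical 5-gon: [(33.8547, 21.9823) (38.2212, 16.4636) (43, 16.1076) (43, 31) (33.5045, 31)]
12. shoelace: 123.321

Area of P6's cell: 123.3210 (5 vertices)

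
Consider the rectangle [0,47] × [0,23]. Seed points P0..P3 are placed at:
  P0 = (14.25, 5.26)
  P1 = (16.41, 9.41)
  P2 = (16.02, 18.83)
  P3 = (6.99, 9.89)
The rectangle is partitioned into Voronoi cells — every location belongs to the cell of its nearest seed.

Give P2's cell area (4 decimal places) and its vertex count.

Area of P2's cell: 332.8993 (4 vertices)

1. box [0,47]×[0,23]: [(0, 0) (47, 0) (47, 23) (0, 23)]
2. ⊥bis P2·P0 via (15.135,12.045): [(0, 14.0191) (47, 7.8887) (47, 23) (0, 23)]  |A|=566.1661
3. ⊥bis P2·P1 via (16.215,14.12): [(0, 14.0191) (3.3197, 13.5861) (47, 15.3945) (47, 23) (0, 23)]  |A|=402.2375
4. ⊥bis P2·P3 via (11.505,14.36): [(11.9187, 13.9421) (47, 15.3945) (47, 23) (2.9511, 23)]  |A|=332.8993
5. canonical 4-gon: [(11.9187, 13.9421) (47, 15.3945) (47, 23) (2.9511, 23)]
6. shoelace: 332.8993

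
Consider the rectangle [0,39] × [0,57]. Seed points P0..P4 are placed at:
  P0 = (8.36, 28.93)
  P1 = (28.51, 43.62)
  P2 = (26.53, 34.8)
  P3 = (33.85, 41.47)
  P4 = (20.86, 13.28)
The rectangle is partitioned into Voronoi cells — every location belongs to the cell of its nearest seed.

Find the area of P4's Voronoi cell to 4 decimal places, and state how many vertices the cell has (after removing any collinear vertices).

1. box [0,39]×[0,57]: [(0, 0) (39, 0) (39, 57) (0, 57)]
2. ⊥bis P4·P0 via (14.61,21.105): [(0, 9.4357) (0, 0) (39, 0) (39, 40.5858)]  |A|=975.4193
3. ⊥bis P4·P1 via (24.685,28.45): [(24.0169, 28.6185) (0, 9.4357) (0, 0) (39, 0) (39, 24.8406)]  |A|=857.4626
4. ⊥bis P4·P2 via (23.695,24.04): [(19.6267, 25.1119) (0, 9.4357) (0, 0) (39, 0) (39, 20.0075)]  |A|=776.0837
5. ⊥bis P4·P3 via (27.355,27.375): [(19.6267, 25.1119) (0, 9.4357) (0, 0) (39, 0) (39, 20.0075)]  |A|=776.0837
6. canonical 5-gon: [(19.6267, 25.1119) (0, 9.4357) (0, 0) (39, 0) (39, 20.0075)]
7. shoelace: 776.0837

Area of P4's cell: 776.0837 (5 vertices)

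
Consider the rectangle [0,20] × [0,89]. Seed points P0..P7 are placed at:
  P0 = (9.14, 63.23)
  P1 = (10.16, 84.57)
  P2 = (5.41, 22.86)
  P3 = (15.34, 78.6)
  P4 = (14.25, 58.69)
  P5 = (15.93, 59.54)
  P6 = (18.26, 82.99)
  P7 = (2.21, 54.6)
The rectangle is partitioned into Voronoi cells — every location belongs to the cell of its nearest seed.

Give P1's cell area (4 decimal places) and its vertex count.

1. box [0,20]×[0,89]: [(0, 0) (20, 0) (20, 89) (0, 89)]
2. ⊥bis P1·P0 via (9.65,73.9): [(0, 74.3612) (20, 73.4053) (20, 89) (0, 89)]  |A|=302.3346
3. ⊥bis P1·P2 via (7.785,53.715): [(0, 74.3612) (20, 73.4053) (20, 89) (0, 89)]  |A|=302.3346
4. ⊥bis P1·P3 via (12.75,81.585): [(0, 74.3612) (4.1935, 74.1608) (20, 87.8756) (20, 89) (0, 89)]  |A|=187.9723
5. ⊥bis P1·P4 via (12.205,71.63): [(0, 74.3612) (4.1935, 74.1608) (20, 87.8756) (20, 89) (0, 89)]  |A|=187.9723
6. ⊥bis P1·P5 via (13.045,72.055): [(0, 74.3612) (4.1935, 74.1608) (20, 87.8756) (20, 89) (0, 89)]  |A|=187.9723
7. ⊥bis P1·P6 via (14.21,83.78): [(0, 74.3612) (4.1935, 74.1608) (13.9921, 82.6627) (15.2282, 89) (0, 89)]  |A|=169.4746
8. ⊥bis P1·P7 via (6.185,69.585): [(0, 74.3612) (4.1935, 74.1608) (13.9921, 82.6627) (15.2282, 89) (0, 89)]  |A|=169.4746
9. canonical 5-gon: [(0, 74.3612) (4.1935, 74.1608) (13.9921, 82.6627) (15.2282, 89) (0, 89)]
10. shoelace: 169.4746

Area of P1's cell: 169.4746 (5 vertices)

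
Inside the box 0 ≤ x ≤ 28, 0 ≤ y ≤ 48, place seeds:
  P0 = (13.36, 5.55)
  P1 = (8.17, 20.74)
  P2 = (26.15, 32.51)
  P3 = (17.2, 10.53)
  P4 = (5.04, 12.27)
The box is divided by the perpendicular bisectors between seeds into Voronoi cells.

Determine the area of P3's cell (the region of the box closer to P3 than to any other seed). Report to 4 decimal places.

1. box [0,28]×[0,48]: [(0, 0) (28, 0) (28, 48) (0, 48)]
2. ⊥bis P3·P0 via (15.28,8.04): [(0, 19.8222) (25.7069, 0) (28, 0) (28, 48) (0, 48)]  |A|=1089.217
3. ⊥bis P3·P1 via (12.685,15.635): [(9.306, 12.6465) (25.7069, 0) (28, 0) (28, 29.18)]  |A|=287.246
4. ⊥bis P3·P2 via (21.675,21.52): [(20.0755, 22.1713) (9.306, 12.6465) (25.7069, 0) (28, 0) (28, 18.9445)]  |A|=246.6903
5. ⊥bis P3·P4 via (11.12,11.4): [(20.0755, 22.1713) (11.587, 14.6639) (11.1004, 11.2628) (25.7069, 0) (28, 0) (28, 18.9445)]  |A|=243.3021
6. canonical 6-gon: [(20.0755, 22.1713) (11.587, 14.6639) (11.1004, 11.2628) (25.7069, 0) (28, 0) (28, 18.9445)]
7. shoelace: 243.3021

Area of P3's cell: 243.3021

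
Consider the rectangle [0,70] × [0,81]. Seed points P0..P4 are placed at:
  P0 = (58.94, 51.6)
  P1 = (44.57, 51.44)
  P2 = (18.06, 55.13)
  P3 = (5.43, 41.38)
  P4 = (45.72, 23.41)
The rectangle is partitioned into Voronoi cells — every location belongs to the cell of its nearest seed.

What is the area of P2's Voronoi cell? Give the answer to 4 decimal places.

Area of P2's cell: 1154.5908

1. box [0,70]×[0,81]: [(0, 0) (70, 0) (70, 81) (0, 81)]
2. ⊥bis P2·P0 via (38.5,53.365): [(0, 0) (33.8919, 0) (40.8863, 81) (0, 81)]  |A|=3028.5174
3. ⊥bis P2·P1 via (31.315,53.285): [(0, 0) (23.8981, 0) (35.1727, 81) (0, 81)]  |A|=2392.3691
4. ⊥bis P2·P3 via (11.745,48.255): [(0, 59.0433) (28.4758, 32.887) (35.1727, 81) (0, 81)]  |A|=1158.7485
5. ⊥bis P2·P4 via (31.89,39.27): [(0, 59.0433) (26.5737, 34.6342) (29.0153, 36.7632) (35.1727, 81) (0, 81)]  |A|=1154.5908
6. canonical 5-gon: [(0, 59.0433) (26.5737, 34.6342) (29.0153, 36.7632) (35.1727, 81) (0, 81)]
7. shoelace: 1154.5908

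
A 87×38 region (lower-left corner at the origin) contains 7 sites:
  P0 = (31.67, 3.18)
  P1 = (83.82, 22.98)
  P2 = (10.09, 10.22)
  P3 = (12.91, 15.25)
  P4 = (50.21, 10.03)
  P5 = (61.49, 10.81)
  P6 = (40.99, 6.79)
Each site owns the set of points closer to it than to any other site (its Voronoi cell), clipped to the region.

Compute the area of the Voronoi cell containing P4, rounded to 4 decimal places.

1. box [0,87]×[0,38]: [(0, 0) (87, 0) (87, 38) (0, 38)]
2. ⊥bis P4·P0 via (40.94,6.605): [(43.3804, 0) (87, 0) (87, 38) (29.3404, 38)]  |A|=1924.3047
3. ⊥bis P4·P1 via (67.015,16.505): [(43.3804, 0) (73.3744, 0) (58.7329, 38) (29.3404, 38)]  |A|=1128.3442
4. ⊥bis P4·P2 via (30.15,10.125): [(30.2701, 35.4838) (43.3804, 0) (73.3744, 0) (58.7329, 38) (30.282, 38)]  |A|=1127.1597
5. ⊥bis P4·P3 via (31.56,12.64): [(33.5243, 26.6761) (43.3804, 0) (73.3744, 0) (58.7329, 38) (35.109, 38)]  |A|=1095.6828
6. ⊥bis P4·P5 via (55.85,10.42): [(33.5243, 26.6761) (43.3804, 0) (56.5705, 0) (53.9429, 38) (35.109, 38)]  |A|=685.3979
7. ⊥bis P4·P6 via (45.6,8.41): [(48.5554, 0) (56.5705, 0) (53.9429, 38) (35.2018, 38)]  |A|=508.3691
8. canonical 4-gon: [(48.5554, 0) (56.5705, 0) (53.9429, 38) (35.2018, 38)]
9. shoelace: 508.3691

Area of P4's cell: 508.3691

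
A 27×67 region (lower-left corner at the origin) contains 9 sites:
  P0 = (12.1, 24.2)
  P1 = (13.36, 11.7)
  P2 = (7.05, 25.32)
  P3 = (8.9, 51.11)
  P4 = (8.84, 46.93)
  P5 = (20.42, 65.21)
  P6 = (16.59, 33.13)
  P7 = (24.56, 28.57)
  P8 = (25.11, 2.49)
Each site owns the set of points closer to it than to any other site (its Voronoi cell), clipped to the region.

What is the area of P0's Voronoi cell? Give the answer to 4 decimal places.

Area of P0's cell: 106.7335

1. box [0,27]×[0,67]: [(0, 0) (27, 0) (27, 67) (0, 67)]
2. ⊥bis P0·P1 via (12.73,17.95): [(0, 16.6668) (27, 19.3884) (27, 67) (0, 67)]  |A|=1322.2544
3. ⊥bis P0·P2 via (9.575,24.76): [(7.958, 17.469) (27, 19.3884) (27, 67) (18.9431, 67)]  |A|=652.8441
4. ⊥bis P0·P3 via (10.5,37.655): [(12.4873, 37.8913) (7.958, 17.469) (27, 19.3884) (27, 39.6171)]  |A|=336.8809
5. ⊥bis P0·P4 via (10.47,35.565): [(12.0207, 35.7874) (7.958, 17.469) (27, 19.3884) (27, 37.9358)]  |A|=309.4242
6. ⊥bis P0·P5 via (16.26,44.705): [(12.0207, 35.7874) (7.958, 17.469) (27, 19.3884) (27, 37.9358)]  |A|=309.4242
7. ⊥bis P0·P6 via (14.345,28.665): [(10.8327, 30.431) (7.958, 17.469) (27, 19.3884) (27, 22.3021)]  |A|=144.2052
8. ⊥bis P0·P7 via (18.33,26.385): [(18.2123, 26.7205) (10.8327, 30.431) (7.958, 17.469) (20.9961, 18.7832)]  |A|=106.7335
9. ⊥bis P0·P8 via (18.605,13.345): [(18.2123, 26.7205) (10.8327, 30.431) (7.958, 17.469) (20.9961, 18.7832)]  |A|=106.7335
10. canonical 4-gon: [(18.2123, 26.7205) (10.8327, 30.431) (7.958, 17.469) (20.9961, 18.7832)]
11. shoelace: 106.7335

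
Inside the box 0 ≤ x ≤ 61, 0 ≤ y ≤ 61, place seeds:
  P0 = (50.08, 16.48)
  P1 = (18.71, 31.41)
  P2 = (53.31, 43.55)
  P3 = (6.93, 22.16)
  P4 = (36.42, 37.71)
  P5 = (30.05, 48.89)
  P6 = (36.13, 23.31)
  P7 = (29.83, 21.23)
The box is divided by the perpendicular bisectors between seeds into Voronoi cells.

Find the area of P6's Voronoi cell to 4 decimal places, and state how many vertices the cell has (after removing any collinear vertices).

1. box [0,61]×[0,61]: [(0, 0) (61, 0) (61, 61) (0, 61)]
2. ⊥bis P6·P0 via (43.105,19.895): [(0, 0) (33.3643, 0) (61, 56.4448) (61, 61) (0, 61)]  |A|=2941.0538
3. ⊥bis P6·P1 via (27.42,27.36): [(14.6981, 0) (33.3643, 0) (61, 56.4448) (61, 61) (43.062, 61)]  |A|=1179.371
4. ⊥bis P6·P2 via (44.72,33.43): [(34.3395, 42.2411) (14.6981, 0) (33.3643, 0) (48.2605, 30.4248)]  |A|=694.0218
5. ⊥bis P6·P3 via (21.53,22.735): [(34.3395, 42.2411) (21.822, 15.3208) (22.4254, 0) (33.3643, 0) (48.2605, 30.4248)]  |A|=634.8274
6. ⊥bis P6·P4 via (36.275,30.51): [(28.9533, 30.6575) (21.822, 15.3208) (22.4254, 0) (33.3643, 0) (48.1847, 30.2702)]  |A|=520.8748
7. ⊥bis P6·P5 via (33.09,36.1): [(28.9533, 30.6575) (21.822, 15.3208) (22.4254, 0) (33.3643, 0) (48.1847, 30.2702)]  |A|=520.8748
8. ⊥bis P6·P7 via (32.98,22.27): [(30.2192, 30.632) (37.5261, 8.5004) (48.1847, 30.2702)]  |A|=197.4803
9. canonical 3-gon: [(30.2192, 30.632) (37.5261, 8.5004) (48.1847, 30.2702)]
10. shoelace: 197.4803

Area of P6's cell: 197.4803 (3 vertices)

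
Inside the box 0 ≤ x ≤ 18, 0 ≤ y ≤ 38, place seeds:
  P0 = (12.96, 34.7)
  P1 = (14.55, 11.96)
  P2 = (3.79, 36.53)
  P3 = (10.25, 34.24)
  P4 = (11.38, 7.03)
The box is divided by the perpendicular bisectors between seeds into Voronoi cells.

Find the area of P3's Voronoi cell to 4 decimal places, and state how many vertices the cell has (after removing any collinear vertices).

Area of P3's cell: 113.4650 (4 vertices)

1. box [0,18]×[0,38]: [(0, 0) (18, 0) (18, 38) (0, 38)]
2. ⊥bis P3·P0 via (11.605,34.47): [(0, 0) (17.456, 0) (11.0058, 38) (0, 38)]  |A|=540.7744
3. ⊥bis P3·P1 via (12.4,23.1): [(0, 20.7068) (13.499, 23.3121) (11.0058, 38) (0, 38)]  |A|=197.5461
4. ⊥bis P3·P2 via (7.02,35.385): [(1.9502, 21.0832) (13.499, 23.3121) (11.0058, 38) (7.947, 38)]  |A|=113.465
5. ⊥bis P3·P4 via (10.815,20.635): [(1.9502, 21.0832) (13.499, 23.3121) (11.0058, 38) (7.947, 38)]  |A|=113.465
6. canonical 4-gon: [(1.9502, 21.0832) (13.499, 23.3121) (11.0058, 38) (7.947, 38)]
7. shoelace: 113.465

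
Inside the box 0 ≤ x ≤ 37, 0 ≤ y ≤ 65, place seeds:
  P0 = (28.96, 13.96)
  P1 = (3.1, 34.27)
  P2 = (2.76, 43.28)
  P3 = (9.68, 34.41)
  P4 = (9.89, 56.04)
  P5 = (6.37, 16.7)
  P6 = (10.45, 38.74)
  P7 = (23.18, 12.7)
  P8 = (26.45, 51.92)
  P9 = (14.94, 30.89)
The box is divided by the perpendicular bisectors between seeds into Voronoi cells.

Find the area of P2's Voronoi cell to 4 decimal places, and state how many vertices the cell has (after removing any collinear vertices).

Area of P2's cell: 97.6436 (4 vertices)

1. box [0,37]×[0,65]: [(0, 0) (37, 0) (37, 65) (0, 65)]
2. ⊥bis P2·P0 via (15.86,28.62): [(0, 14.4477) (37, 47.5105) (37, 65) (0, 65)]  |A|=1258.7743
3. ⊥bis P2·P1 via (2.93,38.775): [(0, 38.6644) (28.2955, 39.7322) (37, 47.5105) (37, 65) (0, 65)]  |A|=916.1623
4. ⊥bis P2·P3 via (6.22,38.845): [(0, 38.6644) (6.2929, 38.9019) (37, 62.8583) (37, 65) (0, 65)]  |A|=598.5621
5. ⊥bis P2·P4 via (6.325,49.66): [(0, 53.1943) (0, 38.6644) (6.2929, 38.9019) (14.3411, 45.1808)]  |A|=122.9878
6. ⊥bis P2·P5 via (4.565,29.99): [(0, 53.1943) (0, 38.6644) (6.2929, 38.9019) (14.3411, 45.1808)]  |A|=122.9878
7. ⊥bis P2·P6 via (6.605,41.01): [(10.3755, 47.3967) (0, 53.1943) (0, 38.6644) (5.3392, 38.8659)]  |A|=97.6436
8. ⊥bis P2·P7 via (12.97,27.99): [(10.3755, 47.3967) (0, 53.1943) (0, 38.6644) (5.3392, 38.8659)]  |A|=97.6436
9. ⊥bis P2·P8 via (14.605,47.6): [(10.3755, 47.3967) (0, 53.1943) (0, 38.6644) (5.3392, 38.8659)]  |A|=97.6436
10. ⊥bis P2·P9 via (8.85,37.085): [(10.3755, 47.3967) (0, 53.1943) (0, 38.6644) (5.3392, 38.8659)]  |A|=97.6436
11. canonical 4-gon: [(10.3755, 47.3967) (0, 53.1943) (0, 38.6644) (5.3392, 38.8659)]
12. shoelace: 97.6436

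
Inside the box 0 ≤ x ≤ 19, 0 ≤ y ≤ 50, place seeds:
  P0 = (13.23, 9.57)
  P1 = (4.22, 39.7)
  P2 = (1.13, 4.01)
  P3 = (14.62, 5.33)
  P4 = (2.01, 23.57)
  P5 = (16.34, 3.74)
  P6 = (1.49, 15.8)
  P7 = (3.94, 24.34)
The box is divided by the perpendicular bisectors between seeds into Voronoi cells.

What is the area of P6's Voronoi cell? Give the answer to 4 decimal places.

1. box [0,19]×[0,50]: [(0, 0) (19, 0) (19, 50) (0, 50)]
2. ⊥bis P6·P0 via (7.36,12.685): [(0, 0) (0.6285, 0) (19, 34.6198) (19, 50) (0, 50)]  |A|=631.9919
3. ⊥bis P6·P1 via (2.855,27.75): [(0, 28.0761) (0, 0) (0.6285, 0) (14.6401, 26.4038)]  |A|=213.8162
4. ⊥bis P6·P2 via (1.31,9.905): [(0, 28.0761) (0, 9.945) (5.8118, 9.7675) (14.6401, 26.4038)]  |A|=181.8475
5. ⊥bis P6·P3 via (8.055,10.565): [(0, 28.0761) (0, 9.945) (5.8118, 9.7675) (14.6401, 26.4038)]  |A|=181.8475
6. ⊥bis P6·P4 via (1.75,19.685): [(0, 19.8021) (0, 9.945) (5.8118, 9.7675) (10.7549, 19.0824)]  |A|=80.5125
7. ⊥bis P6·P5 via (8.915,9.77): [(0, 19.8021) (0, 9.945) (5.8118, 9.7675) (10.7549, 19.0824)]  |A|=80.5125
8. ⊥bis P6·P7 via (2.715,20.07): [(4.7589, 19.4836) (0, 19.8021) (0, 9.945) (5.8118, 9.7675) (10.1474, 17.9377)]  |A|=76.9591
9. canonical 5-gon: [(4.7589, 19.4836) (0, 19.8021) (0, 9.945) (5.8118, 9.7675) (10.1474, 17.9377)]
10. shoelace: 76.9591

Area of P6's cell: 76.9591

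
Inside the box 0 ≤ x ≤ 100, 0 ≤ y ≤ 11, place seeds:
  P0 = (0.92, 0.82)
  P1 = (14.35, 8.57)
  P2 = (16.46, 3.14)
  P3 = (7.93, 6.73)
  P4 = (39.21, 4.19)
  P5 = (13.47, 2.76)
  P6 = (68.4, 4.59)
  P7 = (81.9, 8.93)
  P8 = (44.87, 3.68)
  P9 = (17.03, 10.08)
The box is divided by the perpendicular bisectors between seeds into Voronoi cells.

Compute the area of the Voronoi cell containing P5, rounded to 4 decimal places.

Area of P5's cell: 32.3983

1. box [0,100]×[0,11]: [(0, 0) (100, 0) (100, 11) (0, 11)]
2. ⊥bis P5·P0 via (7.195,1.79): [(7.4717, 0) (100, 0) (100, 11) (5.7713, 11)]  |A|=1027.1635
3. ⊥bis P5·P1 via (13.91,5.665): [(6.4206, 6.7994) (7.4717, 0) (51.3119, 0)]  |A|=149.0426
4. ⊥bis P5·P2 via (14.965,2.95): [(14.6339, 5.5554) (6.4206, 6.7994) (7.4717, 0) (15.3399, 0)]  |A|=49.124
5. ⊥bis P5·P3 via (10.7,4.745): [(14.6339, 5.5554) (11.609, 6.0135) (7.4412, 0.1974) (7.4717, 0) (15.3399, 0)]  |A|=32.3983
6. ⊥bis P5·P4 via (26.34,3.475): [(14.6339, 5.5554) (11.609, 6.0135) (7.4412, 0.1974) (7.4717, 0) (15.3399, 0)]  |A|=32.3983
7. ⊥bis P5·P6 via (40.935,3.675): [(14.6339, 5.5554) (11.609, 6.0135) (7.4412, 0.1974) (7.4717, 0) (15.3399, 0)]  |A|=32.3983
8. ⊥bis P5·P7 via (47.685,5.845): [(14.6339, 5.5554) (11.609, 6.0135) (7.4412, 0.1974) (7.4717, 0) (15.3399, 0)]  |A|=32.3983
9. ⊥bis P5·P8 via (29.17,3.22): [(14.6339, 5.5554) (11.609, 6.0135) (7.4412, 0.1974) (7.4717, 0) (15.3399, 0)]  |A|=32.3983
10. ⊥bis P5·P9 via (15.25,6.42): [(14.6339, 5.5554) (11.609, 6.0135) (7.4412, 0.1974) (7.4717, 0) (15.3399, 0)]  |A|=32.3983
11. canonical 5-gon: [(14.6339, 5.5554) (11.609, 6.0135) (7.4412, 0.1974) (7.4717, 0) (15.3399, 0)]
12. shoelace: 32.3983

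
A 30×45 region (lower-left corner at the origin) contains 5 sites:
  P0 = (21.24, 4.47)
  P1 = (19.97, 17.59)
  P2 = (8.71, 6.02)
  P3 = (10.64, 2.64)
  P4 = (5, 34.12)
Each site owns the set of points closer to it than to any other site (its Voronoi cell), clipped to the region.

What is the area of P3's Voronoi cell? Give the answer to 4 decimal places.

Area of P3's cell: 54.3534

1. box [0,30]×[0,45]: [(0, 0) (30, 0) (30, 45) (0, 45)]
2. ⊥bis P3·P0 via (15.94,3.555): [(0, 0) (16.5537, 0) (8.7849, 45) (0, 45)]  |A|=570.1188
3. ⊥bis P3·P1 via (15.305,10.115): [(0, 19.6665) (0, 0) (16.5537, 0) (14.7474, 10.463)]  |A|=231.616
4. ⊥bis P3·P2 via (9.675,4.33): [(2.0919, 0) (16.5537, 0) (15.256, 7.5168)]  |A|=54.3534
5. ⊥bis P3·P4 via (7.82,18.38): [(2.0919, 0) (16.5537, 0) (15.256, 7.5168)]  |A|=54.3534
6. canonical 3-gon: [(2.0919, 0) (16.5537, 0) (15.256, 7.5168)]
7. shoelace: 54.3534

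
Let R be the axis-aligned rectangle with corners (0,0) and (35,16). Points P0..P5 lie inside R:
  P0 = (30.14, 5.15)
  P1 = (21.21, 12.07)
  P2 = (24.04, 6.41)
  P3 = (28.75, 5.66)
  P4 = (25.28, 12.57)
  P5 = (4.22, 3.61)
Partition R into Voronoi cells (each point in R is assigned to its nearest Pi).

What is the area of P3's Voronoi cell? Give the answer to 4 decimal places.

1. box [0,35]×[0,16]: [(0, 0) (35, 0) (35, 16) (0, 16)]
2. ⊥bis P3·P0 via (29.445,5.405): [(0, 0) (27.4619, 0) (33.3324, 16) (0, 16)]  |A|=486.354
3. ⊥bis P3·P1 via (24.98,8.865): [(17.4436, 0) (27.4619, 0) (33.3324, 16) (31.0457, 16)]  |A|=98.4398
4. ⊥bis P3·P2 via (26.395,6.035): [(27.2756, 11.5653) (25.434, 0) (27.4619, 0) (33.3324, 16) (31.0457, 16)]  |A|=52.2338
5. ⊥bis P3·P4 via (27.015,9.115): [(26.8742, 9.0443) (25.434, 0) (27.4619, 0) (31.6625, 11.4489)]  |A|=31.5304
6. ⊥bis P3·P5 via (16.485,4.635): [(26.8742, 9.0443) (25.434, 0) (27.4619, 0) (31.6625, 11.4489)]  |A|=31.5304
7. canonical 4-gon: [(26.8742, 9.0443) (25.434, 0) (27.4619, 0) (31.6625, 11.4489)]
8. shoelace: 31.5304

Area of P3's cell: 31.5304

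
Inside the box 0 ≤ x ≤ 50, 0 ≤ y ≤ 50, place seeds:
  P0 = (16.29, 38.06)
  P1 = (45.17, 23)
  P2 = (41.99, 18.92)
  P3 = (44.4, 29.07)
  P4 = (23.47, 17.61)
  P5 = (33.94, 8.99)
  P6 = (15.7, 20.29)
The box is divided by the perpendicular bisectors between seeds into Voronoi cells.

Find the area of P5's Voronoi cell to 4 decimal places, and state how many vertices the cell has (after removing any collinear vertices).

1. box [0,50]×[0,50]: [(0, 0) (50, 0) (50, 50) (0, 50)]
2. ⊥bis P5·P0 via (25.115,23.525): [(0, 8.2763) (0, 0) (50, 0) (50, 38.6341)]  |A|=1172.7589
3. ⊥bis P5·P1 via (39.555,15.995): [(27.9862, 25.2682) (0, 8.2763) (0, 0) (50, 0) (50, 7.6226)]  |A|=831.4182
4. ⊥bis P5·P2 via (37.965,13.955): [(25.7125, 23.8878) (0, 8.2763) (0, 0) (50, 0) (50, 4.1985)]  |A|=754.5826
5. ⊥bis P5·P3 via (39.17,19.03): [(25.7125, 23.8878) (0, 8.2763) (0, 0) (50, 0) (50, 4.1985)]  |A|=754.5826
6. ⊥bis P5·P4 via (28.705,13.3): [(32.735, 18.1949) (17.755, 0) (50, 0) (50, 4.1985)]  |A|=329.5901
7. ⊥bis P5·P6 via (24.82,14.64): [(32.735, 18.1949) (17.755, 0) (50, 0) (50, 4.1985)]  |A|=329.5901
8. canonical 4-gon: [(32.735, 18.1949) (17.755, 0) (50, 0) (50, 4.1985)]
9. shoelace: 329.5901

Area of P5's cell: 329.5901 (4 vertices)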